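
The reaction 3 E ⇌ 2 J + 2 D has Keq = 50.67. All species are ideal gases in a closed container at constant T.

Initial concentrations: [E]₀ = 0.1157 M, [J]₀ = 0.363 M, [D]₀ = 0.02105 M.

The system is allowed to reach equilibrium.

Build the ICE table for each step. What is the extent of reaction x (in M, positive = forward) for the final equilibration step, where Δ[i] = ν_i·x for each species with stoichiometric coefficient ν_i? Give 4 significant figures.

x = 0.02921 M

Q₀ = 0.0377 vs Keq = 50.67 ⇒ Q<K, forward
Step 1:
                  E         J         D
  init       0.1157     0.363   0.02105
  Δ        -0.08762   0.05842   0.05842
  eq        0.02808    0.4214   0.07947
  solve Keq expr → x = 0.02921; check Q = 50.67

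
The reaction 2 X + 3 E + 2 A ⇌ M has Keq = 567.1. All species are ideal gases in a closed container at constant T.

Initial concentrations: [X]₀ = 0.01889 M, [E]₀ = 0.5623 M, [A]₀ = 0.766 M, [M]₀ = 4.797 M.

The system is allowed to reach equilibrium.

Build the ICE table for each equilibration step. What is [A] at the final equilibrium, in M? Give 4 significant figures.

Q₀ = 1.2887e+05 vs Keq = 567.1 ⇒ Q>K, reverse
Step 1:
                    X           E           A           M
  I           0.01889      0.5623       0.766       4.797
  C            0.1336      0.2003      0.1336    -0.06678
  E            0.1524      0.7626      0.8996        4.73
  solve Keq expr → x = -0.06678; check Q = 567.1

[A]_eq = 0.8996 M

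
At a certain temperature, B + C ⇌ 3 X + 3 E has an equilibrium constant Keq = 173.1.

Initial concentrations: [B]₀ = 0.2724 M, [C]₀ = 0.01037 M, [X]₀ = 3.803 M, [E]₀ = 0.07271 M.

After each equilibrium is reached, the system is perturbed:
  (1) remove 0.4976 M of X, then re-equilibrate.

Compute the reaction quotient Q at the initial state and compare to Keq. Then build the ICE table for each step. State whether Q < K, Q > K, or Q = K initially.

Q₀ = 7.485 vs Keq = 173.1 ⇒ Q<K, forward
Step 1:
                  B         C         X         E
  init       0.2724   0.01037     3.803   0.07271
  Δ       -0.009133 -0.009133    0.0274    0.0274
  eq         0.2633  0.001237      3.83    0.1001
  solve Keq expr → x = 0.009133; check Q = 173.1
Then remove 0.4976 M of X.
Step 2:
                  B         C         X         E
  init       0.2633  0.001237     3.333    0.1001
  Δ       -3.9111e-04 -3.9111e-04  0.001173  0.001173
  eq         0.2629 8.4612e-04     3.334    0.1013
  solve Keq expr → x = 3.9111e-04; check Q = 173.1

Q₀ = 7.485; Q < K (proceeds forward)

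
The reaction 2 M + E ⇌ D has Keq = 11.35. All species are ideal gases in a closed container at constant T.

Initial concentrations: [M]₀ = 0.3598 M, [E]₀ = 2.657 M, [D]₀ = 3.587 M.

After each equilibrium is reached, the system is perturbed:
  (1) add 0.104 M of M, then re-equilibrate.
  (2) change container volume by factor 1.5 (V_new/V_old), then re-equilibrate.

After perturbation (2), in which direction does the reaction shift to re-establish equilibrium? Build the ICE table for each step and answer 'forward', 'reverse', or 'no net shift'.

Direction: reverse

Q₀ = 10.43 vs Keq = 11.35 ⇒ Q<K, forward
Step 1:
                    M           E           D
  I            0.3598       2.657       3.587
  C          -0.01412   -0.007059    0.007059
  E            0.3457        2.65       3.594
  solve Keq expr → x = 0.007059; check Q = 11.35
Then add 0.104 M of M.
Step 2:
                    M           E           D
  I            0.4497        2.65       3.594
  C          -0.09837    -0.04918     0.04918
  E            0.3513       2.601       3.643
  solve Keq expr → x = 0.04918; check Q = 11.35
Then change container volume by factor 1.5 (V_new/V_old).
Step 3:
                    M           E           D
  I            0.2342       1.734       2.429
  C            0.1079     0.05395    -0.05395
  E            0.3421       1.788       2.375
  solve Keq expr → x = -0.05395; check Q = 11.35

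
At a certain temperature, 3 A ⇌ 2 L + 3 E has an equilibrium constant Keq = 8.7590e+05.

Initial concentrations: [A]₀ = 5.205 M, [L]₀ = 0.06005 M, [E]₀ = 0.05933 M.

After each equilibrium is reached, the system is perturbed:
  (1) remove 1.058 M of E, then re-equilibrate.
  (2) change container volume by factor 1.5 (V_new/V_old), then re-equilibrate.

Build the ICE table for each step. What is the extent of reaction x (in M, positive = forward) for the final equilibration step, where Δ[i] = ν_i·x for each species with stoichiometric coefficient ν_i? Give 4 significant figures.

Q₀ = 5.3406e-09 vs Keq = 8.7590e+05 ⇒ Q<K, forward
Step 1:
                  A         L         E
  Initial     5.205   0.06005   0.05933
  Change     -5.082     3.388     5.082
  Equil      0.1227     3.448     5.142
  solve Keq expr → x = 1.694; check Q = 8.7590e+05
Then remove 1.058 M of E.
Step 2:
                  A         L         E
  Initial    0.1227     3.448     4.084
  Change   -0.02435   0.01623   0.02435
  Equil     0.09831     3.465     4.108
  solve Keq expr → x = 0.008117; check Q = 8.7590e+05
Then change container volume by factor 1.5 (V_new/V_old).
Step 3:
                  A         L         E
  Initial   0.06554      2.31     2.739
  Change    -0.0151   0.01007    0.0151
  Equil     0.05044      2.32     2.754
  solve Keq expr → x = 0.005034; check Q = 8.7590e+05

x = 0.005034 M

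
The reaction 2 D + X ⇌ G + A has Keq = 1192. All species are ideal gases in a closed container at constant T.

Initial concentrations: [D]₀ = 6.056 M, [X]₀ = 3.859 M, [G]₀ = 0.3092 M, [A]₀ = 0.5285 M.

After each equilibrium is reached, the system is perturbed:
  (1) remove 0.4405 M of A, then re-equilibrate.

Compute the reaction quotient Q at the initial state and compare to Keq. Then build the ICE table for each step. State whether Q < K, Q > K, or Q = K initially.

Q₀ = 0.001155 vs Keq = 1192 ⇒ Q<K, forward
Step 1:
                   D          X          G          A
  init         6.056      3.859     0.3092     0.5285
  Δ           -5.951     -2.976      2.976      2.976
  eq          0.1046     0.8833      3.285      3.504
  solve Keq expr → x = 2.976; check Q = 1192
Then remove 0.4405 M of A.
Step 2:
                   D          X          G          A
  init        0.1046     0.8833      3.285      3.064
  Δ        -0.006511  -0.003256   0.003256   0.003256
  eq         0.09805       0.88      3.288      3.067
  solve Keq expr → x = 0.003256; check Q = 1192

Q₀ = 0.001155; Q < K (proceeds forward)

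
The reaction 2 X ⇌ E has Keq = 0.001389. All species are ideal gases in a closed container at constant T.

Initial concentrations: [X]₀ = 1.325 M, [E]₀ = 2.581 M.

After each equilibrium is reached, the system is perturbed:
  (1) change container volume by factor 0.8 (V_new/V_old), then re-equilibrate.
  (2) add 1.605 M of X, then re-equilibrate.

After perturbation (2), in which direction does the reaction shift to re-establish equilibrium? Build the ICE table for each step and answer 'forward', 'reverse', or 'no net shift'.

Q₀ = 1.47 vs Keq = 0.001389 ⇒ Q>K, reverse
Step 1:
                   X          E
  I            1.325      2.581
  C            5.049     -2.525
  E            6.374    0.05643
  solve Keq expr → x = -2.525; check Q = 0.001389
Then change container volume by factor 0.8 (V_new/V_old).
Step 2:
                   X          E
  I            7.968    0.07054
  C         -0.03378    0.01689
  E            7.934    0.08743
  solve Keq expr → x = 0.01689; check Q = 0.001389
Then add 1.605 M of X.
Step 3:
                   X          E
  I            9.539    0.08743
  C           -0.074      0.037
  E            9.465     0.1244
  solve Keq expr → x = 0.037; check Q = 0.001389

Direction: forward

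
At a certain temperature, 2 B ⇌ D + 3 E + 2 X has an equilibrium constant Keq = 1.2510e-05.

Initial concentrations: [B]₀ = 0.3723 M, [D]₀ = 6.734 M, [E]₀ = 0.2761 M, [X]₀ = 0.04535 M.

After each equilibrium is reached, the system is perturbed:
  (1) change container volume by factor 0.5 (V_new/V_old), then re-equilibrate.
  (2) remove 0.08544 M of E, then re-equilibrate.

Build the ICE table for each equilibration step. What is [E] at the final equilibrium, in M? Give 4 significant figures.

Q₀ = 0.002103 vs Keq = 1.2510e-05 ⇒ Q>K, reverse
Step 1:
                  B         D         E         X
  Initial    0.3723     6.734    0.2761   0.04535
  Change    0.03976  -0.01988  -0.05965  -0.03976
  Equil      0.4121     6.714    0.2165  0.005585
  solve Keq expr → x = -0.01988; check Q = 1.2510e-05
Then change container volume by factor 0.5 (V_new/V_old).
Step 2:
                  B         D         E         X
  Initial    0.8241     13.43    0.4329   0.01117
  Change   0.008225 -0.004112  -0.01234 -0.008225
  Equil      0.8324     13.42    0.4206  0.002946
  solve Keq expr → x = -0.004112; check Q = 1.2510e-05
Then remove 0.08544 M of E.
Step 3:
                  B         D         E         X
  Initial    0.8324     13.42    0.3351  0.002946
  Change  -0.001158 5.7892e-04  0.001737  0.001158
  Equil      0.8312     13.42    0.3369  0.004104
  solve Keq expr → x = 5.7892e-04; check Q = 1.2510e-05

[E]_eq = 0.3369 M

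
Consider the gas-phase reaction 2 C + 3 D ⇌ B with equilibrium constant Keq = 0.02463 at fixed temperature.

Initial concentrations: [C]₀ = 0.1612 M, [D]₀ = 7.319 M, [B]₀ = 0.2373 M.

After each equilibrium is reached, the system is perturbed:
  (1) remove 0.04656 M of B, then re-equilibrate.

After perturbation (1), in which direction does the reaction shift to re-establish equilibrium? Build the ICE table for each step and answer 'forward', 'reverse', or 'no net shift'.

Direction: forward

Q₀ = 0.02329 vs Keq = 0.02463 ⇒ Q<K, forward
Step 1:
                    C           D           B
  init         0.1612       7.319      0.2373
  Δ         -0.003658   -0.005488    0.001829
  eq           0.1575       7.314      0.2391
  solve Keq expr → x = 0.001829; check Q = 0.02463
Then remove 0.04656 M of B.
Step 2:
                    C           D           B
  init         0.1575       7.314      0.1926
  Δ          -0.01318    -0.01977    0.006591
  eq           0.1444       7.294      0.1992
  solve Keq expr → x = 0.006591; check Q = 0.02463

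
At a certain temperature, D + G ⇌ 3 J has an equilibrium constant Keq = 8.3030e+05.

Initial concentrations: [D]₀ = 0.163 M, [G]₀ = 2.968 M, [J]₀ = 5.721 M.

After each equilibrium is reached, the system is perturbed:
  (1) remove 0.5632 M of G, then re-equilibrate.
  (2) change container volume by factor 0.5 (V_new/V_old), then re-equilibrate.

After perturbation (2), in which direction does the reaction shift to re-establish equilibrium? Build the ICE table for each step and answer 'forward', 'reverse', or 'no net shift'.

Direction: reverse

Q₀ = 387 vs Keq = 8.3030e+05 ⇒ Q<K, forward
Step 1:
                    D           G           J
  init          0.163       2.968       5.721
  Δ           -0.1629     -0.1629      0.4887
  eq       1.0281e-04       2.805        6.21
  solve Keq expr → x = 0.1629; check Q = 8.3030e+05
Then remove 0.5632 M of G.
Step 2:
                    D           G           J
  init     1.0281e-04       2.242        6.21
  Δ        2.5821e-05  2.5821e-05 -7.7462e-05
  eq       1.2863e-04       2.242        6.21
  solve Keq expr → x = -2.5821e-05; check Q = 8.3030e+05
Then change container volume by factor 0.5 (V_new/V_old).
Step 3:
                    D           G           J
  init     2.5726e-04       4.484       12.42
  Δ        2.5713e-04  2.5713e-04 -7.7139e-04
  eq       5.1439e-04       4.484       12.42
  solve Keq expr → x = -2.5713e-04; check Q = 8.3030e+05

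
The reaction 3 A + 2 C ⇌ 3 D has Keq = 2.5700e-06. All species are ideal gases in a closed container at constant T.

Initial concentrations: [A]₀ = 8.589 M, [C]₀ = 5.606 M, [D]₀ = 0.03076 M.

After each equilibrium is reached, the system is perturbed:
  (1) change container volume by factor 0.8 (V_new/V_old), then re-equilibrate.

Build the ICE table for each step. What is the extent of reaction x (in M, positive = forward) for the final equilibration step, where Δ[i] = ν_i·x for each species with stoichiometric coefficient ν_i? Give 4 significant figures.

Q₀ = 1.4616e-09 vs Keq = 2.5700e-06 ⇒ Q<K, forward
Step 1:
                    A           C           D
  init          8.589       5.606     0.03076
  Δ           -0.3177     -0.2118      0.3177
  eq            8.271       5.394      0.3485
  solve Keq expr → x = 0.1059; check Q = 2.5700e-06
Then change container volume by factor 0.8 (V_new/V_old).
Step 2:
                    A           C           D
  init          10.34       6.743      0.4356
  Δ          -0.06457    -0.04305     0.06457
  eq            10.27         6.7      0.5002
  solve Keq expr → x = 0.02152; check Q = 2.5700e-06

x = 0.02152 M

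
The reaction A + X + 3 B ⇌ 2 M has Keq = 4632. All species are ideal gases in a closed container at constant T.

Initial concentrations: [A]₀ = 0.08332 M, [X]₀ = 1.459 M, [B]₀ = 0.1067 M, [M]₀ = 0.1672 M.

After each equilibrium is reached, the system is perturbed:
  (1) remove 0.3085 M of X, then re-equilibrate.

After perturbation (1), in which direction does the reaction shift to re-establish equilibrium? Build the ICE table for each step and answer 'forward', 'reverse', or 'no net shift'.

Q₀ = 189.3 vs Keq = 4632 ⇒ Q<K, forward
Step 1:
                    A           X           B           M
  I           0.08332       1.459      0.1067      0.1672
  C          -0.02001    -0.02001    -0.06002     0.04001
  E           0.06331       1.439     0.04668      0.2072
  solve Keq expr → x = 0.02001; check Q = 4632
Then remove 0.3085 M of X.
Step 2:
                    A           X           B           M
  I           0.06331        1.13     0.04668      0.2072
  C          0.001085    0.001085    0.003256   -0.002171
  E            0.0644       1.132     0.04994       0.205
  solve Keq expr → x = -0.001085; check Q = 4632

Direction: reverse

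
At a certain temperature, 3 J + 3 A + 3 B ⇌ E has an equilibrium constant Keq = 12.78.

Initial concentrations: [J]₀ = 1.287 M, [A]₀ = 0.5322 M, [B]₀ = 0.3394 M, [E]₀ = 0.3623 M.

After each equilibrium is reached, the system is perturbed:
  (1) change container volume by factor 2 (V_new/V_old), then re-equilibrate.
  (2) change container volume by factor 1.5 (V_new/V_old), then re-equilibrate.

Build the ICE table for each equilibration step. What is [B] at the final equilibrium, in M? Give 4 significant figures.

Q₀ = 28.84 vs Keq = 12.78 ⇒ Q>K, reverse
Step 1:
                    J           A           B           E
  init          1.287      0.5322      0.3394      0.3623
  Δ           0.04818     0.04818     0.04818    -0.01606
  eq            1.335      0.5804      0.3876      0.3462
  solve Keq expr → x = -0.01606; check Q = 12.78
Then change container volume by factor 2 (V_new/V_old).
Step 2:
                    J           A           B           E
  init         0.6676      0.2902      0.1938      0.1731
  Δ            0.2287      0.2287      0.2287    -0.07622
  eq           0.8963      0.5189      0.4225      0.0969
  solve Keq expr → x = -0.07622; check Q = 12.78
Then change container volume by factor 1.5 (V_new/V_old).
Step 3:
                    J           A           B           E
  init         0.5975      0.3459      0.2816      0.0646
  Δ            0.1126      0.1126      0.1126    -0.03755
  eq           0.7102      0.4586      0.3943     0.02705
  solve Keq expr → x = -0.03755; check Q = 12.78

[B]_eq = 0.3943 M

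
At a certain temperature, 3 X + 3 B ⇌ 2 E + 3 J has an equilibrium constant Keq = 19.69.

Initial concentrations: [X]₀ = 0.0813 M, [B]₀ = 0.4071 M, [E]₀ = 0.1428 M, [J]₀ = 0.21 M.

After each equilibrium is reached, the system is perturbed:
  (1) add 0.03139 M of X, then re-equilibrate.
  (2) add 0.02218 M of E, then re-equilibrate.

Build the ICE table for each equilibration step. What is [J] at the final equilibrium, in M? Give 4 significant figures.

[J]_eq = 0.2436 M

Q₀ = 5.209 vs Keq = 19.69 ⇒ Q<K, forward
Step 1:
                    X           B           E           J
  Initial      0.0813      0.4071      0.1428        0.21
  Change     -0.01846    -0.01846      0.0123     0.01846
  Equil       0.06284      0.3886      0.1551      0.2285
  solve Keq expr → x = 0.006152; check Q = 19.69
Then add 0.03139 M of X.
Step 2:
                    X           B           E           J
  Initial     0.09423      0.3886      0.1551      0.2285
  Change     -0.01889    -0.01889      0.0126     0.01889
  Equil       0.07534      0.3697      0.1677      0.2474
  solve Keq expr → x = 0.006298; check Q = 19.69
Then add 0.02218 M of E.
Step 3:
                    X           B           E           J
  Initial     0.07534      0.3697      0.1899      0.2474
  Change     0.003751    0.003751   -0.002501   -0.003751
  Equil       0.07909      0.3735      0.1874      0.2436
  solve Keq expr → x = -0.00125; check Q = 19.69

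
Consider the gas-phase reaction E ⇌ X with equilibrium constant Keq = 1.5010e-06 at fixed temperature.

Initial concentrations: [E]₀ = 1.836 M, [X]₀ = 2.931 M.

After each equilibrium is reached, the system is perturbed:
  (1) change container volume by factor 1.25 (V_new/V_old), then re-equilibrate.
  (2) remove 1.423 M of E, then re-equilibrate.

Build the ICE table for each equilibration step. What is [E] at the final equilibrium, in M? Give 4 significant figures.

[E]_eq = 2.391 M

Q₀ = 1.596 vs Keq = 1.5010e-06 ⇒ Q>K, reverse
Step 1:
                    E           X
  I             1.836       2.931
  C             2.931      -2.931
  E             4.767  7.1553e-06
  solve Keq expr → x = -2.931; check Q = 1.5010e-06
Then change container volume by factor 1.25 (V_new/V_old).
Step 2:
                    E           X
  I             3.814  5.7242e-06
  C                 0           0
  E             3.814  5.7242e-06
  solve Keq expr → x = 0; check Q = 1.5010e-06
Then remove 1.423 M of E.
Step 3:
                    E           X
  I             2.391  5.7242e-06
  C        2.1359e-06 -2.1359e-06
  E             2.391  3.5883e-06
  solve Keq expr → x = -2.1359e-06; check Q = 1.5010e-06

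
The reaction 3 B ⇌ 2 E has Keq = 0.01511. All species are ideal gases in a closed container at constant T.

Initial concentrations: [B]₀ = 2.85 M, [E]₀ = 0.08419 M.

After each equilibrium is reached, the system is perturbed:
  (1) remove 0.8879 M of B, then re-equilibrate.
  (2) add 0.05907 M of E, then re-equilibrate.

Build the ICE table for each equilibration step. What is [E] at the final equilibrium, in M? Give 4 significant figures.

Q₀ = 3.0619e-04 vs Keq = 0.01511 ⇒ Q<K, forward
Step 1:
                    B           E
  init           2.85     0.08419
  Δ           -0.5267      0.3511
  eq            2.323      0.4353
  solve Keq expr → x = 0.1756; check Q = 0.01511
Then remove 0.8879 M of B.
Step 2:
                    B           E
  init          1.435      0.4353
  Δ            0.2496     -0.1664
  eq            1.685      0.2689
  solve Keq expr → x = -0.08321; check Q = 0.01511
Then add 0.05907 M of E.
Step 3:
                    B           E
  init          1.685      0.3279
  Δ           0.06503    -0.04336
  eq             1.75      0.2846
  solve Keq expr → x = -0.02168; check Q = 0.01511

[E]_eq = 0.2846 M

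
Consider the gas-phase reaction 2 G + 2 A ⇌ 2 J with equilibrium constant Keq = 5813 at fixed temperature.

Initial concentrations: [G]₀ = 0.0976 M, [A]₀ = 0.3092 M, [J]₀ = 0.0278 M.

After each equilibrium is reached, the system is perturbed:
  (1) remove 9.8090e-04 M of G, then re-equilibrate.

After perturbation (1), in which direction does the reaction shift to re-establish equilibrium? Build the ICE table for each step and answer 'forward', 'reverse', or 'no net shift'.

Q₀ = 0.8486 vs Keq = 5813 ⇒ Q<K, forward
Step 1:
                   G          A          J
  init        0.0976     0.3092     0.0278
  Δ          -0.0905    -0.0905     0.0905
  eq        0.007095     0.2187     0.1183
  solve Keq expr → x = 0.04525; check Q = 5813
Then remove 9.8090e-04 M of G.
Step 2:
                   G          A          J
  init      0.006114     0.2187     0.1183
  Δ       8.9823e-04 8.9823e-04 -8.9823e-04
  eq        0.007013     0.2196     0.1174
  solve Keq expr → x = -4.4911e-04; check Q = 5813

Direction: reverse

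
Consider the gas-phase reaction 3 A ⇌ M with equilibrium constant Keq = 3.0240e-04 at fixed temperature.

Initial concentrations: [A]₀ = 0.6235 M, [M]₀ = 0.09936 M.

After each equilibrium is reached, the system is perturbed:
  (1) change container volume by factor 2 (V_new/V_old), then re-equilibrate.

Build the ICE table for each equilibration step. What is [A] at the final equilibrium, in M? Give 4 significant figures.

[A]_eq = 0.4607 M

Q₀ = 0.4099 vs Keq = 3.0240e-04 ⇒ Q>K, reverse
Step 1:
                    A           M
  I            0.6235     0.09936
  C            0.2974    -0.09912
  E            0.9209  2.3615e-04
  solve Keq expr → x = -0.09912; check Q = 3.0240e-04
Then change container volume by factor 2 (V_new/V_old).
Step 2:
                    A           M
  I            0.4604  1.1807e-04
  C        2.6551e-04 -8.8503e-05
  E            0.4607  2.9569e-05
  solve Keq expr → x = -8.8503e-05; check Q = 3.0240e-04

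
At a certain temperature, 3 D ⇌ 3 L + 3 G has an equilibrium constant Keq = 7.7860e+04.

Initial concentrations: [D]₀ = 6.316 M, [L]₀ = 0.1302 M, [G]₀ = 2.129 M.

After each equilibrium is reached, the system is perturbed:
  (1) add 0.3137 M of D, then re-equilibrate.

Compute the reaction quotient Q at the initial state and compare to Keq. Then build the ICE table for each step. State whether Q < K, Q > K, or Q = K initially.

Q₀ = 8.4534e-05 vs Keq = 7.7860e+04 ⇒ Q<K, forward
Step 1:
                    D           L           G
  Initial       6.316      0.1302       2.129
  Change       -5.355       5.355       5.355
  Equil        0.9613       5.485       7.484
  solve Keq expr → x = 1.785; check Q = 7.7860e+04
Then add 0.3137 M of D.
Step 2:
                    D           L           G
  Initial       1.275       5.485       7.484
  Change      -0.2396      0.2396      0.2396
  Equil         1.035       5.725       7.723
  solve Keq expr → x = 0.07986; check Q = 7.7860e+04

Q₀ = 8.4534e-05; Q < K (proceeds forward)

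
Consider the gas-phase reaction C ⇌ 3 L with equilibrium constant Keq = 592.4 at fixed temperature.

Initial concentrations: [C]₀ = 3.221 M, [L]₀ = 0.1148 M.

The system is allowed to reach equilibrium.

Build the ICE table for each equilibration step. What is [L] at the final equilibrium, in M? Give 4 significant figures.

[L]_eq = 7.576 M

Q₀ = 4.6972e-04 vs Keq = 592.4 ⇒ Q<K, forward
Step 1:
                   C          L
  Initial      3.221     0.1148
  Change      -2.487      7.461
  Equil        0.734      7.576
  solve Keq expr → x = 2.487; check Q = 592.4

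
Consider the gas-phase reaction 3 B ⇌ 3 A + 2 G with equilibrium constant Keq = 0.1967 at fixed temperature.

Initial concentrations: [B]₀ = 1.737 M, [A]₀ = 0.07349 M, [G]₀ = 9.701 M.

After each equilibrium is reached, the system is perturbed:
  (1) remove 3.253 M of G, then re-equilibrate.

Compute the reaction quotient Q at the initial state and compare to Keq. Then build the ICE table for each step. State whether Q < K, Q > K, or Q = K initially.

Q₀ = 0.007127 vs Keq = 0.1967 ⇒ Q<K, forward
Step 1:
                   B          A          G
  init         1.737    0.07349      9.701
  Δ          -0.1307     0.1307    0.08711
  eq           1.606     0.2042      9.788
  solve Keq expr → x = 0.04356; check Q = 0.1967
Then remove 3.253 M of G.
Step 2:
                   B          A          G
  init         1.606     0.2042      6.535
  Δ          -0.0533     0.0533    0.03553
  eq           1.553     0.2575      6.571
  solve Keq expr → x = 0.01777; check Q = 0.1967

Q₀ = 0.007127; Q < K (proceeds forward)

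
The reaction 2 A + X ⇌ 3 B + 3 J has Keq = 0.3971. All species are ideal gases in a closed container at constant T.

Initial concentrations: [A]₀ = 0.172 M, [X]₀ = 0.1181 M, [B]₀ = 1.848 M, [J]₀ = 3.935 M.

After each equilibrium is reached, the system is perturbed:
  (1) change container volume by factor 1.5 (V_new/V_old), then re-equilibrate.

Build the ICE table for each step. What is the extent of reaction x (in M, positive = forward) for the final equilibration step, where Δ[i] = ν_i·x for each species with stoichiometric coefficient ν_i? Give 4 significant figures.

Q₀ = 1.1006e+05 vs Keq = 0.3971 ⇒ Q>K, reverse
Step 1:
                  A         X         B         J
  init        0.172    0.1181     1.848     3.935
  Δ           1.032    0.5162    -1.548    -1.548
  eq          1.204    0.6343    0.2995     2.387
  solve Keq expr → x = -0.5162; check Q = 0.3971
Then change container volume by factor 1.5 (V_new/V_old).
Step 2:
                  A         X         B         J
  init       0.8029    0.4228    0.1997     1.591
  Δ        -0.04706  -0.02353   0.07059   0.07059
  eq         0.7558    0.3993    0.2703     1.662
  solve Keq expr → x = 0.02353; check Q = 0.3971

x = 0.02353 M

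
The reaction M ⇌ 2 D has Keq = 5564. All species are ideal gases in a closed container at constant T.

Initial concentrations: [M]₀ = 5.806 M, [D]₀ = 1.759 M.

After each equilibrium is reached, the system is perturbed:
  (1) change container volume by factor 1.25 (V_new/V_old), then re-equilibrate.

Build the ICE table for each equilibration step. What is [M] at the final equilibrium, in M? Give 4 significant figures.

[M]_eq = 0.02041 M

Q₀ = 0.5329 vs Keq = 5564 ⇒ Q<K, forward
Step 1:
                    M           D
  I             5.806       1.759
  C            -5.774       11.55
  E           0.03183       13.31
  solve Keq expr → x = 5.774; check Q = 5564
Then change container volume by factor 1.25 (V_new/V_old).
Step 2:
                    M           D
  I           0.02546       10.65
  C         -0.005054     0.01011
  E           0.02041       10.66
  solve Keq expr → x = 0.005054; check Q = 5564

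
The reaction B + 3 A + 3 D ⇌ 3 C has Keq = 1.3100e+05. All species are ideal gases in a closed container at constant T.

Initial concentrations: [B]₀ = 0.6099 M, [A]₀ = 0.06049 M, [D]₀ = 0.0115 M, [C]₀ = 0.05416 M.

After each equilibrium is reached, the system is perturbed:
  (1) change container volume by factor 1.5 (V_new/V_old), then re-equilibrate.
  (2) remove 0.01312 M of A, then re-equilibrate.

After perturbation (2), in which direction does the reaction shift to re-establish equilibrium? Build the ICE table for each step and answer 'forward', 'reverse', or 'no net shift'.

Direction: reverse

Q₀ = 7.7381e+05 vs Keq = 1.3100e+05 ⇒ Q>K, reverse
Step 1:
                   B          A          D          C
  I           0.6099    0.06049     0.0115    0.05416
  C         0.001855   0.005564   0.005564  -0.005564
  E           0.6118    0.06605    0.01706     0.0486
  solve Keq expr → x = -0.001855; check Q = 1.3100e+05
Then change container volume by factor 1.5 (V_new/V_old).
Step 2:
                   B          A          D          C
  I           0.4078    0.04404    0.01138     0.0324
  C         0.001387   0.004161   0.004161  -0.004161
  E           0.4092     0.0482    0.01554    0.02824
  solve Keq expr → x = -0.001387; check Q = 1.3100e+05
Then remove 0.01312 M of A.
Step 3:
                   B          A          D          C
  I           0.4092    0.03508    0.01554    0.02824
  C       8.5073e-04   0.002552   0.002552  -0.002552
  E           0.4101    0.03763    0.01809    0.02568
  solve Keq expr → x = -8.5073e-04; check Q = 1.3100e+05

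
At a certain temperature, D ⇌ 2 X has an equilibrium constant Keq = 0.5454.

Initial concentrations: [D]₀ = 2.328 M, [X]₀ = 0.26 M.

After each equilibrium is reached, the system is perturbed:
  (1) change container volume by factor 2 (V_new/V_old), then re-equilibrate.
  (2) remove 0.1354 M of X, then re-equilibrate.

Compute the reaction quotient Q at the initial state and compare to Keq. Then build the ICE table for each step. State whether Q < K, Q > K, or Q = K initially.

Q₀ = 0.02904 vs Keq = 0.5454 ⇒ Q<K, forward
Step 1:
                   D          X
  I            2.328       0.26
  C          -0.3847     0.7695
  E            1.943      1.029
  solve Keq expr → x = 0.3847; check Q = 0.5454
Then change container volume by factor 2 (V_new/V_old).
Step 2:
                   D          X
  I           0.9716     0.5147
  C         -0.08945     0.1789
  E           0.8822     0.6936
  solve Keq expr → x = 0.08945; check Q = 0.5454
Then remove 0.1354 M of X.
Step 3:
                   D          X
  I           0.8822     0.5582
  C         -0.05643     0.1129
  E           0.8258     0.6711
  solve Keq expr → x = 0.05643; check Q = 0.5454

Q₀ = 0.02904; Q < K (proceeds forward)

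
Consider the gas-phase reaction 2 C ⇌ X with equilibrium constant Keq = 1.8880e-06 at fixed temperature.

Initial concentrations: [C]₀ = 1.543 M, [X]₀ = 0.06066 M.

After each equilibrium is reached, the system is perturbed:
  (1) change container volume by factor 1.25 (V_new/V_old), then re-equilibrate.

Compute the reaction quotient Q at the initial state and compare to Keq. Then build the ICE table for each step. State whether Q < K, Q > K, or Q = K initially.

Q₀ = 0.02548; Q > K (proceeds reverse)

Q₀ = 0.02548 vs Keq = 1.8880e-06 ⇒ Q>K, reverse
Step 1:
                    C           X
  Initial       1.543     0.06066
  Change       0.1213    -0.06065
  Equil         1.664  5.2296e-06
  solve Keq expr → x = -0.06065; check Q = 1.8880e-06
Then change container volume by factor 1.25 (V_new/V_old).
Step 2:
                    C           X
  Initial       1.331  4.1837e-06
  Change   1.6735e-06 -8.3673e-07
  Equil         1.331  3.3470e-06
  solve Keq expr → x = -8.3673e-07; check Q = 1.8880e-06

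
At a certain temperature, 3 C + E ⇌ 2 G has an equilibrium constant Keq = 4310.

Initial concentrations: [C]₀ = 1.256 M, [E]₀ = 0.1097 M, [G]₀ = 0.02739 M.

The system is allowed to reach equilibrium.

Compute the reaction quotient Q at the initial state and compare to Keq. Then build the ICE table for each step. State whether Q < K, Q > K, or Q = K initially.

Q₀ = 0.003452 vs Keq = 4310 ⇒ Q<K, forward
Step 1:
                    C           E           G
  I             1.256      0.1097     0.02739
  C            -0.329     -0.1097      0.2194
  E             0.927  1.7737e-05      0.2468
  solve Keq expr → x = 0.1097; check Q = 4310

Q₀ = 0.003452; Q < K (proceeds forward)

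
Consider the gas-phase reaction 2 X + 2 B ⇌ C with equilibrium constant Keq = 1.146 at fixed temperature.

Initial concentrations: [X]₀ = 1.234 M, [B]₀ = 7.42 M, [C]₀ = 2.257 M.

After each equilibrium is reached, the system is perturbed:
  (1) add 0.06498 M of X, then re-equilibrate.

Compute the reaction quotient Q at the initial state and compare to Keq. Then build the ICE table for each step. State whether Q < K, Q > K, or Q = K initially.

Q₀ = 0.02692; Q < K (proceeds forward)

Q₀ = 0.02692 vs Keq = 1.146 ⇒ Q<K, forward
Step 1:
                  X         B         C
  init        1.234      7.42     2.257
  Δ         -0.9928   -0.9928    0.4964
  eq         0.2412     6.427     2.753
  solve Keq expr → x = 0.4964; check Q = 1.146
Then add 0.06498 M of X.
Step 2:
                  X         B         C
  init       0.3062     6.427     2.753
  Δ        -0.06131  -0.06131   0.03065
  eq         0.2448     6.366     2.784
  solve Keq expr → x = 0.03065; check Q = 1.146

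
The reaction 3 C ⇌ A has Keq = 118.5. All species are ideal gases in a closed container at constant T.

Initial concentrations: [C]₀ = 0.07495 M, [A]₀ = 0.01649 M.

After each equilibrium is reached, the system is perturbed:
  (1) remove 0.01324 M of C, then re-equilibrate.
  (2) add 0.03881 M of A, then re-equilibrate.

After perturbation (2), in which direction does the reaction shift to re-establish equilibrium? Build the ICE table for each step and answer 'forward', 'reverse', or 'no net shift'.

Direction: reverse

Q₀ = 39.17 vs Keq = 118.5 ⇒ Q<K, forward
Step 1:
                   C          A
  Initial    0.07495    0.01649
  Change     -0.0176   0.005866
  Equil      0.05735    0.02236
  solve Keq expr → x = 0.005866; check Q = 118.5
Then remove 0.01324 M of C.
Step 2:
                   C          A
  Initial    0.04411    0.02236
  Change     0.01018  -0.003393
  Equil      0.05429    0.01896
  solve Keq expr → x = -0.003393; check Q = 118.5
Then add 0.03881 M of A.
Step 3:
                   C          A
  Initial    0.05429    0.05777
  Change     0.02108  -0.007028
  Equil      0.07537    0.05075
  solve Keq expr → x = -0.007028; check Q = 118.5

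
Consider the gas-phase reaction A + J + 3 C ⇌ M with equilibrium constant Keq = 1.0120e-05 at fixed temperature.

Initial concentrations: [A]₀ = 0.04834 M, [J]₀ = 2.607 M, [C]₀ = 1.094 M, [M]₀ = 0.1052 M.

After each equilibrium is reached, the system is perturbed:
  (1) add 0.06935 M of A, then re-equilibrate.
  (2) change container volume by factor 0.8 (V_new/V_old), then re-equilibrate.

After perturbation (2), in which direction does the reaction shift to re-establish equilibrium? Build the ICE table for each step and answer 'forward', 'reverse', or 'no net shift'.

Q₀ = 0.6376 vs Keq = 1.0120e-05 ⇒ Q>K, reverse
Step 1:
                    A           J           C           M
  Initial     0.04834       2.607       1.094      0.1052
  Change       0.1052      0.1052      0.3156     -0.1052
  Equil        0.1535       2.712        1.41  1.1802e-05
  solve Keq expr → x = -0.1052; check Q = 1.0120e-05
Then add 0.06935 M of A.
Step 2:
                    A           J           C           M
  Initial      0.2229       2.712        1.41  1.1802e-05
  Change  -5.3299e-06 -5.3299e-06 -1.5990e-05  5.3299e-06
  Equil        0.2229       2.712        1.41  1.7132e-05
  solve Keq expr → x = 5.3299e-06; check Q = 1.0120e-05
Then change container volume by factor 0.8 (V_new/V_old).
Step 3:
                    A           J           C           M
  Initial      0.2786        3.39       1.762  2.1414e-05
  Change  -3.0852e-05 -3.0852e-05 -9.2557e-05  3.0852e-05
  Equil        0.2786        3.39       1.762  5.2267e-05
  solve Keq expr → x = 3.0852e-05; check Q = 1.0120e-05

Direction: forward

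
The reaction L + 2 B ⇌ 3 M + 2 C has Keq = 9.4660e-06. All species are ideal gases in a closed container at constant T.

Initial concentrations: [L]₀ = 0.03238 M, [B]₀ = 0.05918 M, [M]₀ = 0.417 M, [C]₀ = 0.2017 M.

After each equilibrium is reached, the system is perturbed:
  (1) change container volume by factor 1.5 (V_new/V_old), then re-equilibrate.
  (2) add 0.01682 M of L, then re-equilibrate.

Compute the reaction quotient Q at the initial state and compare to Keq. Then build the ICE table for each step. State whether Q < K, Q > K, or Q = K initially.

Q₀ = 26.01 vs Keq = 9.4660e-06 ⇒ Q>K, reverse
Step 1:
                   L          B          M          C
  init       0.03238    0.05918      0.417     0.2017
  Δ          0.09762     0.1952    -0.2929    -0.1952
  eq            0.13     0.2544     0.1241   0.006454
  solve Keq expr → x = -0.09762; check Q = 9.4660e-06
Then change container volume by factor 1.5 (V_new/V_old).
Step 2:
                   L          B          M          C
  init       0.08667     0.1696    0.08275   0.004302
  Δ       -8.7974e-04  -0.001759   0.002639   0.001759
  eq         0.08579     0.1679    0.08539   0.006062
  solve Keq expr → x = 8.7974e-04; check Q = 9.4660e-06
Then add 0.01682 M of L.
Step 3:
                   L          B          M          C
  init        0.1026     0.1679    0.08539   0.006062
  Δ       -2.3116e-04 -4.6233e-04 6.9349e-04 4.6233e-04
  eq          0.1024     0.1674    0.08609   0.006524
  solve Keq expr → x = 2.3116e-04; check Q = 9.4660e-06

Q₀ = 26.01; Q > K (proceeds reverse)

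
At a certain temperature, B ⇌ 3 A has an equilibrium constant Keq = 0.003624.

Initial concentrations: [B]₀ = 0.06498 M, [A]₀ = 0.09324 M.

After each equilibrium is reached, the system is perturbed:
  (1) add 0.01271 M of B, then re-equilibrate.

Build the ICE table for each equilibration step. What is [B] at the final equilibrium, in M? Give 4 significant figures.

[B]_eq = 0.08616 M

Q₀ = 0.01247 vs Keq = 0.003624 ⇒ Q>K, reverse
Step 1:
                  B         A
  init      0.06498   0.09324
  Δ        0.009535   -0.0286
  eq        0.07451   0.06464
  solve Keq expr → x = -0.009535; check Q = 0.003624
Then add 0.01271 M of B.
Step 2:
                  B         A
  init      0.08722   0.06464
  Δ       -0.001068  0.003205
  eq        0.08616   0.06784
  solve Keq expr → x = 0.001068; check Q = 0.003624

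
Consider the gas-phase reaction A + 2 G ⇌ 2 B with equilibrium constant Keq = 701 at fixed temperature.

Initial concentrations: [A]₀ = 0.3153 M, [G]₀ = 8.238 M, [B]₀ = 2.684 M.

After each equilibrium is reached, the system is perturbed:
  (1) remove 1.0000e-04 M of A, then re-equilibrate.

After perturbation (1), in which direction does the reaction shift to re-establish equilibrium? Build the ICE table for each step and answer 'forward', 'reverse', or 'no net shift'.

Direction: reverse

Q₀ = 0.3367 vs Keq = 701 ⇒ Q<K, forward
Step 1:
                   A          G          B
  init        0.3153      8.238      2.684
  Δ           -0.315    -0.6301     0.6301
  eq      2.7069e-04      7.608      3.314
  solve Keq expr → x = 0.315; check Q = 701
Then remove 1.0000e-04 M of A.
Step 2:
                   A          G          B
  init    1.7069e-04      7.608      3.314
  Δ       9.9953e-05 1.9991e-04 -1.9991e-04
  eq      2.7064e-04      7.608      3.314
  solve Keq expr → x = -9.9953e-05; check Q = 701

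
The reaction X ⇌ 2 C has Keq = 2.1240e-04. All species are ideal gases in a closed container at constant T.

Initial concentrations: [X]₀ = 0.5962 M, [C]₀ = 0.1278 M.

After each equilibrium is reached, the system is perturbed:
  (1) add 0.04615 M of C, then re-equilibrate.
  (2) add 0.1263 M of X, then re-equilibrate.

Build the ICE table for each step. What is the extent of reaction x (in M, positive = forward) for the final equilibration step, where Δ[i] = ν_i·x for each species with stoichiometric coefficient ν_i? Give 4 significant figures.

x = 5.3314e-04 M

Q₀ = 0.02739 vs Keq = 2.1240e-04 ⇒ Q>K, reverse
Step 1:
                    X           C
  I            0.5962      0.1278
  C           0.05801      -0.116
  E            0.6542     0.01179
  solve Keq expr → x = -0.05801; check Q = 2.1240e-04
Then add 0.04615 M of C.
Step 2:
                    X           C
  I            0.6542     0.05794
  C           0.02297    -0.04594
  E            0.6772     0.01199
  solve Keq expr → x = -0.02297; check Q = 2.1240e-04
Then add 0.1263 M of X.
Step 3:
                    X           C
  I            0.8035     0.01199
  C       -5.3314e-04    0.001066
  E            0.8029     0.01306
  solve Keq expr → x = 5.3314e-04; check Q = 2.1240e-04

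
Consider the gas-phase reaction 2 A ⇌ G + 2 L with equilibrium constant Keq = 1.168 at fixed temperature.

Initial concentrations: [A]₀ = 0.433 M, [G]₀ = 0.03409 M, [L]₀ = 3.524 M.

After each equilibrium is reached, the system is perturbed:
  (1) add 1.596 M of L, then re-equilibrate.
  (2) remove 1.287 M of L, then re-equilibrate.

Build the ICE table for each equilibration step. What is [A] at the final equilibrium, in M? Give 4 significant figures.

[A]_eq = 0.466 M

Q₀ = 2.258 vs Keq = 1.168 ⇒ Q>K, reverse
Step 1:
                   A          G          L
  init         0.433    0.03409      3.524
  Δ          0.02763   -0.01382   -0.02763
  eq          0.4606    0.02027      3.496
  solve Keq expr → x = -0.01382; check Q = 1.168
Then add 1.596 M of L.
Step 2:
                   A          G          L
  init        0.4606    0.02027      5.092
  Δ          0.01961  -0.009805   -0.01961
  eq          0.4802    0.01047      5.073
  solve Keq expr → x = -0.009805; check Q = 1.168
Then remove 1.287 M of L.
Step 3:
                   A          G          L
  init        0.4802    0.01047      3.786
  Δ          -0.0142     0.0071     0.0142
  eq           0.466    0.01757        3.8
  solve Keq expr → x = 0.0071; check Q = 1.168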